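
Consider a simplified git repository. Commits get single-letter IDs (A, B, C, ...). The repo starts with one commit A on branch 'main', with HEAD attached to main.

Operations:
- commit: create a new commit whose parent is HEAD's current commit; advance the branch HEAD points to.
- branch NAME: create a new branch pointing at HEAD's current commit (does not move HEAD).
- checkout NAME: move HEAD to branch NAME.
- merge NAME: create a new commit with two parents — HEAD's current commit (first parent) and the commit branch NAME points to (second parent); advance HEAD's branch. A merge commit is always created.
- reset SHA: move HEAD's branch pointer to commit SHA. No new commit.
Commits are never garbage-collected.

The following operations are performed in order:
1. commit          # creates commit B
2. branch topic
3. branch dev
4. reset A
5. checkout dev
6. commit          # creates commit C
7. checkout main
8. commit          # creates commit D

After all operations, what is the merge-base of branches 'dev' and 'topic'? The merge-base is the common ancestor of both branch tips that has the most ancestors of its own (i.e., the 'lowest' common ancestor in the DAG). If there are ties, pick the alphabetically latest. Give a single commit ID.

After op 1 (commit): HEAD=main@B [main=B]
After op 2 (branch): HEAD=main@B [main=B topic=B]
After op 3 (branch): HEAD=main@B [dev=B main=B topic=B]
After op 4 (reset): HEAD=main@A [dev=B main=A topic=B]
After op 5 (checkout): HEAD=dev@B [dev=B main=A topic=B]
After op 6 (commit): HEAD=dev@C [dev=C main=A topic=B]
After op 7 (checkout): HEAD=main@A [dev=C main=A topic=B]
After op 8 (commit): HEAD=main@D [dev=C main=D topic=B]
ancestors(dev=C): ['A', 'B', 'C']
ancestors(topic=B): ['A', 'B']
common: ['A', 'B']

Answer: B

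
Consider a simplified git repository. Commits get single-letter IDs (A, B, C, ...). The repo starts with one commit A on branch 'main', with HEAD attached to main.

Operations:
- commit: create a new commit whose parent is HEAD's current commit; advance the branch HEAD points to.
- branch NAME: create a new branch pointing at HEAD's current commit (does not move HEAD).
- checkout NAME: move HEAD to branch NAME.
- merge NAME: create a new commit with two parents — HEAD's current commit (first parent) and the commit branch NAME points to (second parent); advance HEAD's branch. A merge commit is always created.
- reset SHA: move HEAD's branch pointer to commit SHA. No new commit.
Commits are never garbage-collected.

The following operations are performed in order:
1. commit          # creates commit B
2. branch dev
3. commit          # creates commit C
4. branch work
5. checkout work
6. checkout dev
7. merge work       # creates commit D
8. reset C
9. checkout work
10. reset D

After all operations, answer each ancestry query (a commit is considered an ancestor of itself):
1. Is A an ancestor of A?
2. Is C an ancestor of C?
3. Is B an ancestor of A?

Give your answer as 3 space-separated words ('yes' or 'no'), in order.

Answer: yes yes no

Derivation:
After op 1 (commit): HEAD=main@B [main=B]
After op 2 (branch): HEAD=main@B [dev=B main=B]
After op 3 (commit): HEAD=main@C [dev=B main=C]
After op 4 (branch): HEAD=main@C [dev=B main=C work=C]
After op 5 (checkout): HEAD=work@C [dev=B main=C work=C]
After op 6 (checkout): HEAD=dev@B [dev=B main=C work=C]
After op 7 (merge): HEAD=dev@D [dev=D main=C work=C]
After op 8 (reset): HEAD=dev@C [dev=C main=C work=C]
After op 9 (checkout): HEAD=work@C [dev=C main=C work=C]
After op 10 (reset): HEAD=work@D [dev=C main=C work=D]
ancestors(A) = {A}; A in? yes
ancestors(C) = {A,B,C}; C in? yes
ancestors(A) = {A}; B in? no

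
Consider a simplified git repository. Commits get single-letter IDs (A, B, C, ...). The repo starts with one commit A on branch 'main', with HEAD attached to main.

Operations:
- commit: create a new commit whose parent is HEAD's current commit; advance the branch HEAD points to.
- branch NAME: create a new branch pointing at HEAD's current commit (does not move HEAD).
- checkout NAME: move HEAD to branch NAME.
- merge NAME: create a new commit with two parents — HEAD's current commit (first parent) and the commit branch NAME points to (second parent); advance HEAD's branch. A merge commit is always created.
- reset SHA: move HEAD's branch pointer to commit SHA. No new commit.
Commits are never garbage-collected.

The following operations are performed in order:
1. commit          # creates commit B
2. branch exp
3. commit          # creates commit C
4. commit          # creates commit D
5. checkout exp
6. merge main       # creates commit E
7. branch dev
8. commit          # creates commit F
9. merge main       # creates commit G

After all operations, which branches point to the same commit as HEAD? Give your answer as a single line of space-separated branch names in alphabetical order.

Answer: exp

Derivation:
After op 1 (commit): HEAD=main@B [main=B]
After op 2 (branch): HEAD=main@B [exp=B main=B]
After op 3 (commit): HEAD=main@C [exp=B main=C]
After op 4 (commit): HEAD=main@D [exp=B main=D]
After op 5 (checkout): HEAD=exp@B [exp=B main=D]
After op 6 (merge): HEAD=exp@E [exp=E main=D]
After op 7 (branch): HEAD=exp@E [dev=E exp=E main=D]
After op 8 (commit): HEAD=exp@F [dev=E exp=F main=D]
After op 9 (merge): HEAD=exp@G [dev=E exp=G main=D]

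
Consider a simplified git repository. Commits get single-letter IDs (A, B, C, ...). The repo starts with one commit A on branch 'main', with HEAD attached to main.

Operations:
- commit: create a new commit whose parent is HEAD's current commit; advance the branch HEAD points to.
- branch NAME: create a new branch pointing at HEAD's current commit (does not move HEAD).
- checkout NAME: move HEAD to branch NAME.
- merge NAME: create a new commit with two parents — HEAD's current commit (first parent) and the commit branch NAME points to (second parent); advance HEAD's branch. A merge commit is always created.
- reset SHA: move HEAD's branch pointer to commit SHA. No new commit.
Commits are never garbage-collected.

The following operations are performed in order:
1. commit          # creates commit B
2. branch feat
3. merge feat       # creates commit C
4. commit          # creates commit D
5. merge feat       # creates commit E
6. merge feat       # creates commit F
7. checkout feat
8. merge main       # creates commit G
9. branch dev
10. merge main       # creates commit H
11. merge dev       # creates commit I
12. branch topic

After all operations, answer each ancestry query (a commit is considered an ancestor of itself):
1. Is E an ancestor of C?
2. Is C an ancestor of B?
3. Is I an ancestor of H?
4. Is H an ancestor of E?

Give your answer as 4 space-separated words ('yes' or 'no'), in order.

Answer: no no no no

Derivation:
After op 1 (commit): HEAD=main@B [main=B]
After op 2 (branch): HEAD=main@B [feat=B main=B]
After op 3 (merge): HEAD=main@C [feat=B main=C]
After op 4 (commit): HEAD=main@D [feat=B main=D]
After op 5 (merge): HEAD=main@E [feat=B main=E]
After op 6 (merge): HEAD=main@F [feat=B main=F]
After op 7 (checkout): HEAD=feat@B [feat=B main=F]
After op 8 (merge): HEAD=feat@G [feat=G main=F]
After op 9 (branch): HEAD=feat@G [dev=G feat=G main=F]
After op 10 (merge): HEAD=feat@H [dev=G feat=H main=F]
After op 11 (merge): HEAD=feat@I [dev=G feat=I main=F]
After op 12 (branch): HEAD=feat@I [dev=G feat=I main=F topic=I]
ancestors(C) = {A,B,C}; E in? no
ancestors(B) = {A,B}; C in? no
ancestors(H) = {A,B,C,D,E,F,G,H}; I in? no
ancestors(E) = {A,B,C,D,E}; H in? no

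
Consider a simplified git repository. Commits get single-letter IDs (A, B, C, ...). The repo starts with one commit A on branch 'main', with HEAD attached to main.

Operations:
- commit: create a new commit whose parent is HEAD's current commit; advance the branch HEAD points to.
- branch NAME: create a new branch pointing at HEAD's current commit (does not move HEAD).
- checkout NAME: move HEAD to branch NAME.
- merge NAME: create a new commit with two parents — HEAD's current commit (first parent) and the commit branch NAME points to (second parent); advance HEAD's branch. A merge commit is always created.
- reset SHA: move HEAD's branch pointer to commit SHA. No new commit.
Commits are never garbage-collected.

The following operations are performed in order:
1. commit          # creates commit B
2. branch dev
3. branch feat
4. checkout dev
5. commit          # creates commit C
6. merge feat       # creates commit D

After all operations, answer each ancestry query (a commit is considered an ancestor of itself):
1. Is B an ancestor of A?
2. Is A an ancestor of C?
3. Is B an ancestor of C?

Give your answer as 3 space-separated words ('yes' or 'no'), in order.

After op 1 (commit): HEAD=main@B [main=B]
After op 2 (branch): HEAD=main@B [dev=B main=B]
After op 3 (branch): HEAD=main@B [dev=B feat=B main=B]
After op 4 (checkout): HEAD=dev@B [dev=B feat=B main=B]
After op 5 (commit): HEAD=dev@C [dev=C feat=B main=B]
After op 6 (merge): HEAD=dev@D [dev=D feat=B main=B]
ancestors(A) = {A}; B in? no
ancestors(C) = {A,B,C}; A in? yes
ancestors(C) = {A,B,C}; B in? yes

Answer: no yes yes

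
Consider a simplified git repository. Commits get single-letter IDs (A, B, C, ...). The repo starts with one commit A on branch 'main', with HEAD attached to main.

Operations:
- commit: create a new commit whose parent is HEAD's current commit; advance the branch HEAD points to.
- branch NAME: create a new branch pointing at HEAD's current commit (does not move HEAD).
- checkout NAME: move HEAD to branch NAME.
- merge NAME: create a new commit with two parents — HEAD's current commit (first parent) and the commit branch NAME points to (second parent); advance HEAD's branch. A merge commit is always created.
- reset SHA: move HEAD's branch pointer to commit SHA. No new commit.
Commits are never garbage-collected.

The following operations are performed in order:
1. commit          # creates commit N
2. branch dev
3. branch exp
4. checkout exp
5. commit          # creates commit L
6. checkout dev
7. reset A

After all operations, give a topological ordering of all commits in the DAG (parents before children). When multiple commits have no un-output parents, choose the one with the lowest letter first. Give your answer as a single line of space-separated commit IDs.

Answer: A N L

Derivation:
After op 1 (commit): HEAD=main@N [main=N]
After op 2 (branch): HEAD=main@N [dev=N main=N]
After op 3 (branch): HEAD=main@N [dev=N exp=N main=N]
After op 4 (checkout): HEAD=exp@N [dev=N exp=N main=N]
After op 5 (commit): HEAD=exp@L [dev=N exp=L main=N]
After op 6 (checkout): HEAD=dev@N [dev=N exp=L main=N]
After op 7 (reset): HEAD=dev@A [dev=A exp=L main=N]
commit A: parents=[]
commit L: parents=['N']
commit N: parents=['A']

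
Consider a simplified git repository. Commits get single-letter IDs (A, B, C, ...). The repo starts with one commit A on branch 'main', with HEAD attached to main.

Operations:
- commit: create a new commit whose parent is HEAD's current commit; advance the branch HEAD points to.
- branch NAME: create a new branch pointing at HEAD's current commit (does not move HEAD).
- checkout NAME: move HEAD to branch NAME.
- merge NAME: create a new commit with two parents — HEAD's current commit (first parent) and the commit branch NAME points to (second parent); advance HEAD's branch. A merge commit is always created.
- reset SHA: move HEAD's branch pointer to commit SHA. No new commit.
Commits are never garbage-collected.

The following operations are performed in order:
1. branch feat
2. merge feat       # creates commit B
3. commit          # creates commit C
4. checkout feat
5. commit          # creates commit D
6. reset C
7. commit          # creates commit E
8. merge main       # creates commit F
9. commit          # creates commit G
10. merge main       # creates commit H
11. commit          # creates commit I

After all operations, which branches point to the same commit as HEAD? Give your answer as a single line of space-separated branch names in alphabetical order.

After op 1 (branch): HEAD=main@A [feat=A main=A]
After op 2 (merge): HEAD=main@B [feat=A main=B]
After op 3 (commit): HEAD=main@C [feat=A main=C]
After op 4 (checkout): HEAD=feat@A [feat=A main=C]
After op 5 (commit): HEAD=feat@D [feat=D main=C]
After op 6 (reset): HEAD=feat@C [feat=C main=C]
After op 7 (commit): HEAD=feat@E [feat=E main=C]
After op 8 (merge): HEAD=feat@F [feat=F main=C]
After op 9 (commit): HEAD=feat@G [feat=G main=C]
After op 10 (merge): HEAD=feat@H [feat=H main=C]
After op 11 (commit): HEAD=feat@I [feat=I main=C]

Answer: feat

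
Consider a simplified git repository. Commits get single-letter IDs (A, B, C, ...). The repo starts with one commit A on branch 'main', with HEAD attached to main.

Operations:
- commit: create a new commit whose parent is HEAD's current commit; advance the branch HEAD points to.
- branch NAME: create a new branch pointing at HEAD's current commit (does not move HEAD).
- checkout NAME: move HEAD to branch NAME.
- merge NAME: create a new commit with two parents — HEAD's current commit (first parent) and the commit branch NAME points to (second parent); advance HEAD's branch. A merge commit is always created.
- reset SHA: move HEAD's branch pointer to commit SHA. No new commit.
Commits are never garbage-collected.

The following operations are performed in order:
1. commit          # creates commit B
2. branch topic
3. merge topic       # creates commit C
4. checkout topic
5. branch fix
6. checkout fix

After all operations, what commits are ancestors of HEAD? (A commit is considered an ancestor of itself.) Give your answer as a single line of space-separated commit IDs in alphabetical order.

After op 1 (commit): HEAD=main@B [main=B]
After op 2 (branch): HEAD=main@B [main=B topic=B]
After op 3 (merge): HEAD=main@C [main=C topic=B]
After op 4 (checkout): HEAD=topic@B [main=C topic=B]
After op 5 (branch): HEAD=topic@B [fix=B main=C topic=B]
After op 6 (checkout): HEAD=fix@B [fix=B main=C topic=B]

Answer: A B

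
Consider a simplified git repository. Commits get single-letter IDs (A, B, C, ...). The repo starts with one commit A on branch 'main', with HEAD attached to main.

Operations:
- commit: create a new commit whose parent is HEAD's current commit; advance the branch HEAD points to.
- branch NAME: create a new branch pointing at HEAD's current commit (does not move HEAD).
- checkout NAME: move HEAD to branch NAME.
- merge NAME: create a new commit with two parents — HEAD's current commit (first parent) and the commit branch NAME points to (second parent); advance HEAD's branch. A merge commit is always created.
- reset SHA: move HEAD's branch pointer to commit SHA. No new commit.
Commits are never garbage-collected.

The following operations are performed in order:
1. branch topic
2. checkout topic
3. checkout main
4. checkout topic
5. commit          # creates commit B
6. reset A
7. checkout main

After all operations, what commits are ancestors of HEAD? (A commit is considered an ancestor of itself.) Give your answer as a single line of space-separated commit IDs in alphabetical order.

After op 1 (branch): HEAD=main@A [main=A topic=A]
After op 2 (checkout): HEAD=topic@A [main=A topic=A]
After op 3 (checkout): HEAD=main@A [main=A topic=A]
After op 4 (checkout): HEAD=topic@A [main=A topic=A]
After op 5 (commit): HEAD=topic@B [main=A topic=B]
After op 6 (reset): HEAD=topic@A [main=A topic=A]
After op 7 (checkout): HEAD=main@A [main=A topic=A]

Answer: A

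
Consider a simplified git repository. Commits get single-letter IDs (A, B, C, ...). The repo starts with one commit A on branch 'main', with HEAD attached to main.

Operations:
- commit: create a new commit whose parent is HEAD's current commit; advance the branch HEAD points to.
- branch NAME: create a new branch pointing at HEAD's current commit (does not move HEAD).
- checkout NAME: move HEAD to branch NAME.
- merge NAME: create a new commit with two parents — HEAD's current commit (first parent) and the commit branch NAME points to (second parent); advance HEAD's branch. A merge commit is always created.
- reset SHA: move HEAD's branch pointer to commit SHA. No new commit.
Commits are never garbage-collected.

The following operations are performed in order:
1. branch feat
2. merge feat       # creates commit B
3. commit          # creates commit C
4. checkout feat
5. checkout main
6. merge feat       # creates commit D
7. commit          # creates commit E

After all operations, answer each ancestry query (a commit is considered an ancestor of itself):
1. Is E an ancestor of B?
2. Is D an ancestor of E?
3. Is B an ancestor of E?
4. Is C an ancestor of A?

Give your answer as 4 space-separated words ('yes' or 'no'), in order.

After op 1 (branch): HEAD=main@A [feat=A main=A]
After op 2 (merge): HEAD=main@B [feat=A main=B]
After op 3 (commit): HEAD=main@C [feat=A main=C]
After op 4 (checkout): HEAD=feat@A [feat=A main=C]
After op 5 (checkout): HEAD=main@C [feat=A main=C]
After op 6 (merge): HEAD=main@D [feat=A main=D]
After op 7 (commit): HEAD=main@E [feat=A main=E]
ancestors(B) = {A,B}; E in? no
ancestors(E) = {A,B,C,D,E}; D in? yes
ancestors(E) = {A,B,C,D,E}; B in? yes
ancestors(A) = {A}; C in? no

Answer: no yes yes no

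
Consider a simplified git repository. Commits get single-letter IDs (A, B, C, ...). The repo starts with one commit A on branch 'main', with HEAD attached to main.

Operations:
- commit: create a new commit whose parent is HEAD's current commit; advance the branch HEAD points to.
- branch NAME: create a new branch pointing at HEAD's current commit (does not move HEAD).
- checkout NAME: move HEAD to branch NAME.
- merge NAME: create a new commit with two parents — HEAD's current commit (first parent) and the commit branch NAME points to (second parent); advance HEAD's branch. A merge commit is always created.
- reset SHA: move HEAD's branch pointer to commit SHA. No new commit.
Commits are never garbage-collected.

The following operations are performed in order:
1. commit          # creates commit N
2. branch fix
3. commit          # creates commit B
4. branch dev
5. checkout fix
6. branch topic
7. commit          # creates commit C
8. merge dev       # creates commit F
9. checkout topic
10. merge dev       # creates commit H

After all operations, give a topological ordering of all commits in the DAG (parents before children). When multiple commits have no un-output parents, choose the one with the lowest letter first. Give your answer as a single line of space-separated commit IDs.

After op 1 (commit): HEAD=main@N [main=N]
After op 2 (branch): HEAD=main@N [fix=N main=N]
After op 3 (commit): HEAD=main@B [fix=N main=B]
After op 4 (branch): HEAD=main@B [dev=B fix=N main=B]
After op 5 (checkout): HEAD=fix@N [dev=B fix=N main=B]
After op 6 (branch): HEAD=fix@N [dev=B fix=N main=B topic=N]
After op 7 (commit): HEAD=fix@C [dev=B fix=C main=B topic=N]
After op 8 (merge): HEAD=fix@F [dev=B fix=F main=B topic=N]
After op 9 (checkout): HEAD=topic@N [dev=B fix=F main=B topic=N]
After op 10 (merge): HEAD=topic@H [dev=B fix=F main=B topic=H]
commit A: parents=[]
commit B: parents=['N']
commit C: parents=['N']
commit F: parents=['C', 'B']
commit H: parents=['N', 'B']
commit N: parents=['A']

Answer: A N B C F H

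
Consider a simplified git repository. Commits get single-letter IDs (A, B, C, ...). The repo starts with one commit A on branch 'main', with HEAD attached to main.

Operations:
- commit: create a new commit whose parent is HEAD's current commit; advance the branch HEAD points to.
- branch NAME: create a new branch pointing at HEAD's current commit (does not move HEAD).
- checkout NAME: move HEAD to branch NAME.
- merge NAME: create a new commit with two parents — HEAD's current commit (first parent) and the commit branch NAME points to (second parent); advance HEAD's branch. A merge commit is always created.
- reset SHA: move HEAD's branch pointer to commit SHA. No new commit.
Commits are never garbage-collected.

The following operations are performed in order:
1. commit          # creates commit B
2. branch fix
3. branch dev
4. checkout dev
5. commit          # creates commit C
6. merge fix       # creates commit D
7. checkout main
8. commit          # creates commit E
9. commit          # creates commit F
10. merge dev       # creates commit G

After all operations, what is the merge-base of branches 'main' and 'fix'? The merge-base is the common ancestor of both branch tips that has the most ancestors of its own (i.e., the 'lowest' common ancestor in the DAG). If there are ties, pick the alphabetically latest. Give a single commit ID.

After op 1 (commit): HEAD=main@B [main=B]
After op 2 (branch): HEAD=main@B [fix=B main=B]
After op 3 (branch): HEAD=main@B [dev=B fix=B main=B]
After op 4 (checkout): HEAD=dev@B [dev=B fix=B main=B]
After op 5 (commit): HEAD=dev@C [dev=C fix=B main=B]
After op 6 (merge): HEAD=dev@D [dev=D fix=B main=B]
After op 7 (checkout): HEAD=main@B [dev=D fix=B main=B]
After op 8 (commit): HEAD=main@E [dev=D fix=B main=E]
After op 9 (commit): HEAD=main@F [dev=D fix=B main=F]
After op 10 (merge): HEAD=main@G [dev=D fix=B main=G]
ancestors(main=G): ['A', 'B', 'C', 'D', 'E', 'F', 'G']
ancestors(fix=B): ['A', 'B']
common: ['A', 'B']

Answer: B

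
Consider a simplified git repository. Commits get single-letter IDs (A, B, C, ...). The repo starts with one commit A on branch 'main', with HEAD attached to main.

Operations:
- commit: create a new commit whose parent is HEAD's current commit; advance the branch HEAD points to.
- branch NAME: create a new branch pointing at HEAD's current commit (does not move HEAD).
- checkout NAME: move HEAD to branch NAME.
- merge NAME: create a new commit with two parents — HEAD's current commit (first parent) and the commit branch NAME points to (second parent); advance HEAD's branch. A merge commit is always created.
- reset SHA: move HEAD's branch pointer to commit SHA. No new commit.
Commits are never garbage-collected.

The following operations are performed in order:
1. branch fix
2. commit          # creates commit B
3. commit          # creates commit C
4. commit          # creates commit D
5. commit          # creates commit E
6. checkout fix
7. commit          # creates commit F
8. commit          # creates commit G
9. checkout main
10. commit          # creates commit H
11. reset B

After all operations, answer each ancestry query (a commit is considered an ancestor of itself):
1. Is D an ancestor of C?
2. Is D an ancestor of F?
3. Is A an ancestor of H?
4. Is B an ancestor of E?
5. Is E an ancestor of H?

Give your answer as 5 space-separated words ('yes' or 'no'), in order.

Answer: no no yes yes yes

Derivation:
After op 1 (branch): HEAD=main@A [fix=A main=A]
After op 2 (commit): HEAD=main@B [fix=A main=B]
After op 3 (commit): HEAD=main@C [fix=A main=C]
After op 4 (commit): HEAD=main@D [fix=A main=D]
After op 5 (commit): HEAD=main@E [fix=A main=E]
After op 6 (checkout): HEAD=fix@A [fix=A main=E]
After op 7 (commit): HEAD=fix@F [fix=F main=E]
After op 8 (commit): HEAD=fix@G [fix=G main=E]
After op 9 (checkout): HEAD=main@E [fix=G main=E]
After op 10 (commit): HEAD=main@H [fix=G main=H]
After op 11 (reset): HEAD=main@B [fix=G main=B]
ancestors(C) = {A,B,C}; D in? no
ancestors(F) = {A,F}; D in? no
ancestors(H) = {A,B,C,D,E,H}; A in? yes
ancestors(E) = {A,B,C,D,E}; B in? yes
ancestors(H) = {A,B,C,D,E,H}; E in? yes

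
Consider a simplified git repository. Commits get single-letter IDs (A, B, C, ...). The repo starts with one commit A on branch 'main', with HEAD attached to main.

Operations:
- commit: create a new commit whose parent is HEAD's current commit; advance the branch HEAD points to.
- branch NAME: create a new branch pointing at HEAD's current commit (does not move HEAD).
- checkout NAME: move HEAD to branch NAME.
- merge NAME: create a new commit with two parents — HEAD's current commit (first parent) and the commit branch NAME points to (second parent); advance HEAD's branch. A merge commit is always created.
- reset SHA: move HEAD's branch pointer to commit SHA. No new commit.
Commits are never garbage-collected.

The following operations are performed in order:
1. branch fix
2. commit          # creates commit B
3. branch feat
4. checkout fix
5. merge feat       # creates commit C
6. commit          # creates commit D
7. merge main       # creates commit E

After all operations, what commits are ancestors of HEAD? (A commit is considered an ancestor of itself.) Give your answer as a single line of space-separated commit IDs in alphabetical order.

After op 1 (branch): HEAD=main@A [fix=A main=A]
After op 2 (commit): HEAD=main@B [fix=A main=B]
After op 3 (branch): HEAD=main@B [feat=B fix=A main=B]
After op 4 (checkout): HEAD=fix@A [feat=B fix=A main=B]
After op 5 (merge): HEAD=fix@C [feat=B fix=C main=B]
After op 6 (commit): HEAD=fix@D [feat=B fix=D main=B]
After op 7 (merge): HEAD=fix@E [feat=B fix=E main=B]

Answer: A B C D E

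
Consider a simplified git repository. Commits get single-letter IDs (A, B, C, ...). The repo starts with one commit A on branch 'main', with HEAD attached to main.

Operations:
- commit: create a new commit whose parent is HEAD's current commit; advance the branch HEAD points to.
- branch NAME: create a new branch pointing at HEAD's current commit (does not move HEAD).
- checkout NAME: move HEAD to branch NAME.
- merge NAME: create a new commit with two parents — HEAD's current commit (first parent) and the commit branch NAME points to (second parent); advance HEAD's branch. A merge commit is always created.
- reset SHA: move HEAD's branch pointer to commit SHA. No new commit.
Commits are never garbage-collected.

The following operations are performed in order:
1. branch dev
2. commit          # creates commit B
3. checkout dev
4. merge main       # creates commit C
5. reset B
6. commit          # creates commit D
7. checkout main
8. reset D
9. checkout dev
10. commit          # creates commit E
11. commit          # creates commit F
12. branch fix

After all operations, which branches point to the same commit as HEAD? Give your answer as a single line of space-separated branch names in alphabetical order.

After op 1 (branch): HEAD=main@A [dev=A main=A]
After op 2 (commit): HEAD=main@B [dev=A main=B]
After op 3 (checkout): HEAD=dev@A [dev=A main=B]
After op 4 (merge): HEAD=dev@C [dev=C main=B]
After op 5 (reset): HEAD=dev@B [dev=B main=B]
After op 6 (commit): HEAD=dev@D [dev=D main=B]
After op 7 (checkout): HEAD=main@B [dev=D main=B]
After op 8 (reset): HEAD=main@D [dev=D main=D]
After op 9 (checkout): HEAD=dev@D [dev=D main=D]
After op 10 (commit): HEAD=dev@E [dev=E main=D]
After op 11 (commit): HEAD=dev@F [dev=F main=D]
After op 12 (branch): HEAD=dev@F [dev=F fix=F main=D]

Answer: dev fix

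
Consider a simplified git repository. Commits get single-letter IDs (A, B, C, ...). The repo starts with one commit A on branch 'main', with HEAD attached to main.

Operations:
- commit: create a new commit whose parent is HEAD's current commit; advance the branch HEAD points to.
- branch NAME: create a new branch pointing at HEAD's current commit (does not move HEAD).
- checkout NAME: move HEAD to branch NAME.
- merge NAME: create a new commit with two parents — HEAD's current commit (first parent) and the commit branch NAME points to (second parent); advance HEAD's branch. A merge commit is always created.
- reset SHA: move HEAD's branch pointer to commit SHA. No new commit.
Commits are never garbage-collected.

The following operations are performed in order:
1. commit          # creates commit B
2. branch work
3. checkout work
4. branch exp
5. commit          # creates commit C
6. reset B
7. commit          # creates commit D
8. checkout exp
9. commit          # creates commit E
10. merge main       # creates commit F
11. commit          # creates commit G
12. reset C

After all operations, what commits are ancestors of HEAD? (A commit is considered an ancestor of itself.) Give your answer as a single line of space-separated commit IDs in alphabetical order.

Answer: A B C

Derivation:
After op 1 (commit): HEAD=main@B [main=B]
After op 2 (branch): HEAD=main@B [main=B work=B]
After op 3 (checkout): HEAD=work@B [main=B work=B]
After op 4 (branch): HEAD=work@B [exp=B main=B work=B]
After op 5 (commit): HEAD=work@C [exp=B main=B work=C]
After op 6 (reset): HEAD=work@B [exp=B main=B work=B]
After op 7 (commit): HEAD=work@D [exp=B main=B work=D]
After op 8 (checkout): HEAD=exp@B [exp=B main=B work=D]
After op 9 (commit): HEAD=exp@E [exp=E main=B work=D]
After op 10 (merge): HEAD=exp@F [exp=F main=B work=D]
After op 11 (commit): HEAD=exp@G [exp=G main=B work=D]
After op 12 (reset): HEAD=exp@C [exp=C main=B work=D]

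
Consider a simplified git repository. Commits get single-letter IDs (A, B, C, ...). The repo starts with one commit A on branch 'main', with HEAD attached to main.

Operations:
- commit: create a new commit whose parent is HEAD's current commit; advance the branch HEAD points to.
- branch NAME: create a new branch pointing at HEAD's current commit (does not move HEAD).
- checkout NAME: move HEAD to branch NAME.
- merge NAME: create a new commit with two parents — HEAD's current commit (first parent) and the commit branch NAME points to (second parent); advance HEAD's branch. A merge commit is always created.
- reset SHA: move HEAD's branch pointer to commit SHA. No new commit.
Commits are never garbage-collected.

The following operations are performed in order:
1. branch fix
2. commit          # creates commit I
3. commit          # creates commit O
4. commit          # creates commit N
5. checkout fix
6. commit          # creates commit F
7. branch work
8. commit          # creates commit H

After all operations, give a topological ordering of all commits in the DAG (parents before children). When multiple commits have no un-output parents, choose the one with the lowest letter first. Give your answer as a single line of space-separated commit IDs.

After op 1 (branch): HEAD=main@A [fix=A main=A]
After op 2 (commit): HEAD=main@I [fix=A main=I]
After op 3 (commit): HEAD=main@O [fix=A main=O]
After op 4 (commit): HEAD=main@N [fix=A main=N]
After op 5 (checkout): HEAD=fix@A [fix=A main=N]
After op 6 (commit): HEAD=fix@F [fix=F main=N]
After op 7 (branch): HEAD=fix@F [fix=F main=N work=F]
After op 8 (commit): HEAD=fix@H [fix=H main=N work=F]
commit A: parents=[]
commit F: parents=['A']
commit H: parents=['F']
commit I: parents=['A']
commit N: parents=['O']
commit O: parents=['I']

Answer: A F H I O N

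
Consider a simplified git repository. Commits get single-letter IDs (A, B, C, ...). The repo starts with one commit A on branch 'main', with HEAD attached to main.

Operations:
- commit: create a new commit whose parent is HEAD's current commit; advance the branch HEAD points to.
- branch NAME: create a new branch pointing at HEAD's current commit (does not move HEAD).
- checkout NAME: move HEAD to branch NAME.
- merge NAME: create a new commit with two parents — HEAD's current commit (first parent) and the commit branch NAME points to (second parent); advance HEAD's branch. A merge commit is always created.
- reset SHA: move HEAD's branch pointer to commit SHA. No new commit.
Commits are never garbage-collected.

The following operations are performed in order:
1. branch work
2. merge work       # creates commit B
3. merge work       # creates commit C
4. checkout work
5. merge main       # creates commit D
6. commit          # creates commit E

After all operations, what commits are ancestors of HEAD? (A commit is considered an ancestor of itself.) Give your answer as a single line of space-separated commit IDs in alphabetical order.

After op 1 (branch): HEAD=main@A [main=A work=A]
After op 2 (merge): HEAD=main@B [main=B work=A]
After op 3 (merge): HEAD=main@C [main=C work=A]
After op 4 (checkout): HEAD=work@A [main=C work=A]
After op 5 (merge): HEAD=work@D [main=C work=D]
After op 6 (commit): HEAD=work@E [main=C work=E]

Answer: A B C D E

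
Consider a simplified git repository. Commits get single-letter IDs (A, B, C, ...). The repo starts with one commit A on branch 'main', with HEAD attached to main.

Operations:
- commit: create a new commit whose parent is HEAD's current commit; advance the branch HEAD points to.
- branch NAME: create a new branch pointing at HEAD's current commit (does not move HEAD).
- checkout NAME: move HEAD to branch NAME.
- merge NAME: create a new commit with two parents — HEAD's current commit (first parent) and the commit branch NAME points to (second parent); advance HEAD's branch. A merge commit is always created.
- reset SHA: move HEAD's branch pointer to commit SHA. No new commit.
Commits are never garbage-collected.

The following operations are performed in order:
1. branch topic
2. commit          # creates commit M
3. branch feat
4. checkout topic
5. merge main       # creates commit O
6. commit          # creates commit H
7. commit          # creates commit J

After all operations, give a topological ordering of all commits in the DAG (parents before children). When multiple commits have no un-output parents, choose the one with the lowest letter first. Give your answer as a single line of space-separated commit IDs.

After op 1 (branch): HEAD=main@A [main=A topic=A]
After op 2 (commit): HEAD=main@M [main=M topic=A]
After op 3 (branch): HEAD=main@M [feat=M main=M topic=A]
After op 4 (checkout): HEAD=topic@A [feat=M main=M topic=A]
After op 5 (merge): HEAD=topic@O [feat=M main=M topic=O]
After op 6 (commit): HEAD=topic@H [feat=M main=M topic=H]
After op 7 (commit): HEAD=topic@J [feat=M main=M topic=J]
commit A: parents=[]
commit H: parents=['O']
commit J: parents=['H']
commit M: parents=['A']
commit O: parents=['A', 'M']

Answer: A M O H J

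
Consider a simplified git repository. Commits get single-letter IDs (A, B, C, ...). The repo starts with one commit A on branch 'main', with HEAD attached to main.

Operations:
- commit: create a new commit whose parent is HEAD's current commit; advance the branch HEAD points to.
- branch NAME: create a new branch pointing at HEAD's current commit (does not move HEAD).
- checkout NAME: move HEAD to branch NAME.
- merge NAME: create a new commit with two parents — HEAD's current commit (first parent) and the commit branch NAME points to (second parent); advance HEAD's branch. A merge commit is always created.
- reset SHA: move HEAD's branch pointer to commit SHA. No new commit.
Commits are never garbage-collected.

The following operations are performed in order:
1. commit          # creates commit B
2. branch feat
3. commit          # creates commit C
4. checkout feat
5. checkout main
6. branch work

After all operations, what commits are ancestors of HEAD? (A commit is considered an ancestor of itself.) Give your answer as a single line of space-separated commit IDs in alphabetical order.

Answer: A B C

Derivation:
After op 1 (commit): HEAD=main@B [main=B]
After op 2 (branch): HEAD=main@B [feat=B main=B]
After op 3 (commit): HEAD=main@C [feat=B main=C]
After op 4 (checkout): HEAD=feat@B [feat=B main=C]
After op 5 (checkout): HEAD=main@C [feat=B main=C]
After op 6 (branch): HEAD=main@C [feat=B main=C work=C]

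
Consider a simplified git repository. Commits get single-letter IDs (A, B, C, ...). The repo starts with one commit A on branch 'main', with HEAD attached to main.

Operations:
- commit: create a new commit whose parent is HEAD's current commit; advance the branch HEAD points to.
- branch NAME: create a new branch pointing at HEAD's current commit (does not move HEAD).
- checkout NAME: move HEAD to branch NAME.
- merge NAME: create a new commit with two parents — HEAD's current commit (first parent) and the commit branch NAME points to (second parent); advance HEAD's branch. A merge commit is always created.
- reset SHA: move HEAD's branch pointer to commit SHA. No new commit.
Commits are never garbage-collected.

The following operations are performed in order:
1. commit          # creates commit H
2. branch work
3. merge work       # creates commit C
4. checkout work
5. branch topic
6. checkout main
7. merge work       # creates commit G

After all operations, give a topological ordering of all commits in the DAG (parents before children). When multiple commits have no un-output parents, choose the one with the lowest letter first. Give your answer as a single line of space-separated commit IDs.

Answer: A H C G

Derivation:
After op 1 (commit): HEAD=main@H [main=H]
After op 2 (branch): HEAD=main@H [main=H work=H]
After op 3 (merge): HEAD=main@C [main=C work=H]
After op 4 (checkout): HEAD=work@H [main=C work=H]
After op 5 (branch): HEAD=work@H [main=C topic=H work=H]
After op 6 (checkout): HEAD=main@C [main=C topic=H work=H]
After op 7 (merge): HEAD=main@G [main=G topic=H work=H]
commit A: parents=[]
commit C: parents=['H', 'H']
commit G: parents=['C', 'H']
commit H: parents=['A']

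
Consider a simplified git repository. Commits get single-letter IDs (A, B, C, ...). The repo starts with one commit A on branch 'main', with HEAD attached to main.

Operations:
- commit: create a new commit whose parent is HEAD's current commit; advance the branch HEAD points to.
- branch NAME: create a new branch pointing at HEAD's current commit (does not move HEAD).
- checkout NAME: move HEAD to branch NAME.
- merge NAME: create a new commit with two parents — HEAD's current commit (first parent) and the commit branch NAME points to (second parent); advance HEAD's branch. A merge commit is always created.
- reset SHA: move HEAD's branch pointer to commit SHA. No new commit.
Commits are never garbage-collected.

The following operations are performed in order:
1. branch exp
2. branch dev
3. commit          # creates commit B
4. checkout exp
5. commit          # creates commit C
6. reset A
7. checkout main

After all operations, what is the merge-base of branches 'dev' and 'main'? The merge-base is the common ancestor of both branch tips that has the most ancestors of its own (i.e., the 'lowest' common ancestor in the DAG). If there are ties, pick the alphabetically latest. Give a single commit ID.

After op 1 (branch): HEAD=main@A [exp=A main=A]
After op 2 (branch): HEAD=main@A [dev=A exp=A main=A]
After op 3 (commit): HEAD=main@B [dev=A exp=A main=B]
After op 4 (checkout): HEAD=exp@A [dev=A exp=A main=B]
After op 5 (commit): HEAD=exp@C [dev=A exp=C main=B]
After op 6 (reset): HEAD=exp@A [dev=A exp=A main=B]
After op 7 (checkout): HEAD=main@B [dev=A exp=A main=B]
ancestors(dev=A): ['A']
ancestors(main=B): ['A', 'B']
common: ['A']

Answer: A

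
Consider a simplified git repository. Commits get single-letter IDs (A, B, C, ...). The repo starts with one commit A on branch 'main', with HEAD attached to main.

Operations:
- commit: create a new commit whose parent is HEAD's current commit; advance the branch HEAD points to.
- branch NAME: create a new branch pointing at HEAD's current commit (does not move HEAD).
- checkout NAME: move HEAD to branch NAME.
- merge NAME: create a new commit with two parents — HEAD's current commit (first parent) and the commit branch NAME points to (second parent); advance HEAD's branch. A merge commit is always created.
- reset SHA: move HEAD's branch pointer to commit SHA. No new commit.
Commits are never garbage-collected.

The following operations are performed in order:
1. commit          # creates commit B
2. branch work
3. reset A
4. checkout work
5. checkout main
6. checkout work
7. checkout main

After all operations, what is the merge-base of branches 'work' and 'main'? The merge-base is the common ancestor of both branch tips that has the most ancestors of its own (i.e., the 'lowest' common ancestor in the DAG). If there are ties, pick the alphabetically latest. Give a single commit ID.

Answer: A

Derivation:
After op 1 (commit): HEAD=main@B [main=B]
After op 2 (branch): HEAD=main@B [main=B work=B]
After op 3 (reset): HEAD=main@A [main=A work=B]
After op 4 (checkout): HEAD=work@B [main=A work=B]
After op 5 (checkout): HEAD=main@A [main=A work=B]
After op 6 (checkout): HEAD=work@B [main=A work=B]
After op 7 (checkout): HEAD=main@A [main=A work=B]
ancestors(work=B): ['A', 'B']
ancestors(main=A): ['A']
common: ['A']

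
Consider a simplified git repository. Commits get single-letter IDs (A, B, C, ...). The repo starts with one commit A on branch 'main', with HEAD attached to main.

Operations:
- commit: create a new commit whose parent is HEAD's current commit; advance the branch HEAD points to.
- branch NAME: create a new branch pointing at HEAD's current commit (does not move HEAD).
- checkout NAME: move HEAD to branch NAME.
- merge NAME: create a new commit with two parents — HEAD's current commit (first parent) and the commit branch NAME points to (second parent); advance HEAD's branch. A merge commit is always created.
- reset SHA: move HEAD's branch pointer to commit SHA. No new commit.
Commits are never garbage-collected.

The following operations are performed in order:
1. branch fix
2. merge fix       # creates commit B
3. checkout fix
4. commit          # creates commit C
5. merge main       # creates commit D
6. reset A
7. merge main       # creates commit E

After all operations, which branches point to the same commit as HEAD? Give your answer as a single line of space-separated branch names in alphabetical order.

Answer: fix

Derivation:
After op 1 (branch): HEAD=main@A [fix=A main=A]
After op 2 (merge): HEAD=main@B [fix=A main=B]
After op 3 (checkout): HEAD=fix@A [fix=A main=B]
After op 4 (commit): HEAD=fix@C [fix=C main=B]
After op 5 (merge): HEAD=fix@D [fix=D main=B]
After op 6 (reset): HEAD=fix@A [fix=A main=B]
After op 7 (merge): HEAD=fix@E [fix=E main=B]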